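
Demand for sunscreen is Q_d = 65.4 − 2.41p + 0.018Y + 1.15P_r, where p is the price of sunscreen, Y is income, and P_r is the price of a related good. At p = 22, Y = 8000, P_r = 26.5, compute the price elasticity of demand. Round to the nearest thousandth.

-0.284

Evaluating quantity at (p, Y, P_r) gives Q_d = 65.4 − 2.41(22) + 0.018(8000) + 1.15(26.5) = 65.4 − 53.02 + 144 + 30.475 = 186.855.
∂Q_d/∂p = −2.41, so E_p = (−2.41)·(22/186.855) ≈ -0.284.
|E_p| < 1: demand is inelastic.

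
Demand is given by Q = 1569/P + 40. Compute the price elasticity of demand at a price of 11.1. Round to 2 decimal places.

At P = 11.1, Q = 181.3514.
dQ/dP = −1569/P² = −12.7344.
Point elasticity E = (dQ/dP)·(P/Q) = -12.7344 × 11.1/181.3514 ≈ -0.78.
|E| < 1, so demand is inelastic at this price.

-0.78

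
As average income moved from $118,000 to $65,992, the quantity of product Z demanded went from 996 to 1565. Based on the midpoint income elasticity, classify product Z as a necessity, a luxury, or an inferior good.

%ΔQ = (1565 − 996)/[(996+1565)/2] = 569/1280.5 ≈ 0.4444.
%ΔM = (65,992 − 118,000)/[(118,000+65,992)/2] = -52008/91996 ≈ -0.5653.
E_I = %ΔQ/%ΔM ≈ -0.786.
E_I < 0: inferior good.

inferior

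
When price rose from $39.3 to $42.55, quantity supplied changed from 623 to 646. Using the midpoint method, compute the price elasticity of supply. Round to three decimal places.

%Δq = (646 − 623)/[(623 + 646)/2] = 23/634.5 ≈ 0.0362.
%Δp = (42.55 − 39.3)/[(39.3 + 42.55)/2] = 3.25/40.925 ≈ 0.0794.
Arc elasticity E = %Δq/%Δp ≈ 0.0362/0.0794 ≈ 0.456.
|E| < 1: supply is inelastic over this range.

0.456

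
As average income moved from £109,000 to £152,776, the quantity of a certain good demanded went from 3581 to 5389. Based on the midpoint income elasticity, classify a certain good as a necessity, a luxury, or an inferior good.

%ΔQ = (5389 − 3581)/[(3581+5389)/2] = 1808/4485 ≈ 0.4031.
%ΔY = (152,776 − 109,000)/[(109,000+152,776)/2] = 43776/130888 ≈ 0.3345.
E_I = %ΔQ/%ΔY ≈ 1.205.
E_I > 1: normal good (luxury).

luxury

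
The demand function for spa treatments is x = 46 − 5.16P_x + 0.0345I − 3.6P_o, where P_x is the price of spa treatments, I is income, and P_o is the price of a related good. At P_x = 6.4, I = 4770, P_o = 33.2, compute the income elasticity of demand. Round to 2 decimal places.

2.84

Evaluating quantity at (P_x, I, P_o) gives x = 46 − 5.16(6.4) + 0.0345(4770) − 3.6(33.2) = 46 − 33.024 + 164.565 − 119.52 = 58.021.
∂x/∂I = +0.0345, so E_I = 0.0345·(4770/58.021) ≈ 2.84.
E_I > 1: normal good (luxury).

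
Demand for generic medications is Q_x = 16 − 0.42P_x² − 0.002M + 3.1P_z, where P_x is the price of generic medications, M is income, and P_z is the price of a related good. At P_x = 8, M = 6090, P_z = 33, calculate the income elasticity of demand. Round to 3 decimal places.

-0.154

At the given point, Q_x = 16 − 0.42(8)² − 0.002(6090) + 3.1(33) = 16 − 26.88 − 12.18 + 102.3 = 79.24.
∂Q_x/∂M = −0.002, so E_I = -0.002·(6090/79.24) ≈ -0.154.
E_I < 0: inferior good.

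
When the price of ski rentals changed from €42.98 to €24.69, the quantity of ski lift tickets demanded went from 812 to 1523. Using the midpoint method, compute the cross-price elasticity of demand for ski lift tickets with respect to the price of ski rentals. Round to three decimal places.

%ΔQ_x = (1523 − 812)/[(812+1523)/2] = 711/1167.5 ≈ 0.6090.
%ΔP_y = (24.69 − 42.98)/[(42.98+24.69)/2] ≈ -0.5406.
E_xy = 0.6090/-0.5406 ≈ -1.127.
E_xy < 0, so ski lift tickets and ski rentals are complements.

-1.127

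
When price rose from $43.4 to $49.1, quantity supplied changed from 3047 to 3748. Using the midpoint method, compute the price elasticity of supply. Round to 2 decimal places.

1.67

%Δq = (3748 − 3047)/[(3047 + 3748)/2] = 701/3397.5 ≈ 0.2063.
%ΔP = (49.1 − 43.4)/[(43.4 + 49.1)/2] = 5.7/46.25 ≈ 0.1232.
Arc elasticity E = %Δq/%ΔP ≈ 0.2063/0.1232 ≈ 1.67.
|E| > 1: supply is elastic over this range.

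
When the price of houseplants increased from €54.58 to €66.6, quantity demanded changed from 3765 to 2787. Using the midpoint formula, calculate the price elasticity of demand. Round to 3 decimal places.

%Δq = (2787 − 3765)/[(3765 + 2787)/2] = -978/3276 ≈ -0.2985.
%ΔP = (66.6 − 54.58)/[(54.58 + 66.6)/2] = 12.02/60.59 ≈ 0.1984.
Arc elasticity E = %Δq/%ΔP ≈ -0.2985/0.1984 ≈ -1.505.
|E| > 1: demand is elastic over this range.

-1.505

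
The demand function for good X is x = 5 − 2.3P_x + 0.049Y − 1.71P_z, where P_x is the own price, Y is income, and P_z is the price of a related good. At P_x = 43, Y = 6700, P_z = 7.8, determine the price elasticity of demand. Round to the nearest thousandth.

-0.447

x = 5 − 2.3(43) + 0.049(6700) − 1.71(7.8) = 5 − 98.9 + 328.3 − 13.338 = 221.062.
∂x/∂P_x = −2.3, so E_p = (−2.3)·(43/221.062) ≈ -0.447.
|E_p| < 1: demand is inelastic.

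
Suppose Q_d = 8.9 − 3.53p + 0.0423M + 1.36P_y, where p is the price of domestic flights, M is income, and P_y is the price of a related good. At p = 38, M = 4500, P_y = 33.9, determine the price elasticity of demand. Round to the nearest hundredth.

-1.21

At the given point, Q_d = 8.9 − 3.53(38) + 0.0423(4500) + 1.36(33.9) = 8.9 − 134.14 + 190.35 + 46.104 = 111.214.
∂Q_d/∂p = −3.53, so E_p = (−3.53)·(38/111.214) ≈ -1.21.
|E_p| > 1: demand is elastic.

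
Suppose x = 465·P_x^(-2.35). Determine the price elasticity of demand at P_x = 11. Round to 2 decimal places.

For a Cobb–Douglas (constant-elasticity) form x = A·P_x^α·…, the elasticity with respect to P_x equals the exponent α at every point.
Here the exponent on P_x is -2.35, so the price elasticity of demand is -2.35.

-2.35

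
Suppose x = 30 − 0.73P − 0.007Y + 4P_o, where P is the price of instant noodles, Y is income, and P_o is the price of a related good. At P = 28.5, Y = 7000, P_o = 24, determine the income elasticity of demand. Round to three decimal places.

-0.872

First evaluate x: 30 − 0.73(28.5) − 0.007(7000) + 4(24) = 30 − 20.805 − 49 + 96 = 56.195.
∂x/∂Y = −0.007, so E_I = -0.007·(7000/56.195) ≈ -0.872.
E_I < 0: inferior good.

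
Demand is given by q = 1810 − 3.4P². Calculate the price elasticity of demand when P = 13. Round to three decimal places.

-0.930

At P = 13, q = 1235.4.
dq/dP = −2·3.4·P = −88.4.
Point elasticity E = (dq/dP)·(P/q) = -88.4 × 13/1235.4 ≈ -0.930.
|E| < 1, so demand is inelastic at this price.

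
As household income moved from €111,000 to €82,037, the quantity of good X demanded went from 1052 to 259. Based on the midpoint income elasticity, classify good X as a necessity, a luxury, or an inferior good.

%ΔQ = (259 − 1052)/[(1052+259)/2] = -793/655.5 ≈ -1.2098.
%ΔI = (82,037 − 111,000)/[(111,000+82,037)/2] = -28963/96518.5 ≈ -0.3001.
E_I = %ΔQ/%ΔI ≈ 4.032.
E_I > 1: normal good (luxury).

luxury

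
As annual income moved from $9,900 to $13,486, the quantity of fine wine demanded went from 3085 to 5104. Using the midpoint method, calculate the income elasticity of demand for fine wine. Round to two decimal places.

%ΔQ = (5104 − 3085)/[(3085+5104)/2] = 2019/4094.5 ≈ 0.4931.
%ΔI = (13,486 − 9,900)/[(9,900+13,486)/2] = 3586/11693 ≈ 0.3067.
E_I = %ΔQ/%ΔI ≈ 1.61.
E_I > 1: normal good (luxury).

1.61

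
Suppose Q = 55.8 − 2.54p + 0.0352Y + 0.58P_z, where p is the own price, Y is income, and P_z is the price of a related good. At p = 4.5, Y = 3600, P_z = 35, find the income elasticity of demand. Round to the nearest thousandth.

0.662

Q = 55.8 − 2.54(4.5) + 0.0352(3600) + 0.58(35) = 55.8 − 11.43 + 126.72 + 20.3 = 191.39.
∂Q/∂Y = +0.0352, so E_I = 0.0352·(3600/191.39) ≈ 0.662.
E_I ∈ (0,1): normal good (necessity).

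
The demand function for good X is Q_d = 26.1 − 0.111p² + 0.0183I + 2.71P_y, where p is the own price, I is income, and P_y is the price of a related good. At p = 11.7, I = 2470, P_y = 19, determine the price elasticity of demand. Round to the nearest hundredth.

-0.28

Q_d = 26.1 − 0.111(11.7)² + 0.0183(2470) + 2.71(19) = 26.1 − 15.1948 + 45.201 + 51.49 = 107.5962.
∂Q_d/∂p = −2·0.111·p = -2.5974, so E_p = -2.5974·(11.7/107.5962) ≈ -0.28.
|E_p| < 1: demand is inelastic.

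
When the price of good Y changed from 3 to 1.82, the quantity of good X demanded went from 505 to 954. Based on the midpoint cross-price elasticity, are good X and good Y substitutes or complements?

%ΔQ_x = (954 − 505)/[(505+954)/2] = 449/729.5 ≈ 0.6155.
%ΔP_y = (1.82 − 3)/[(3+1.82)/2] ≈ -0.4896.
E_xy = 0.6155/-0.4896 ≈ -1.257.
E_xy < 0, so the goods are complements.

complements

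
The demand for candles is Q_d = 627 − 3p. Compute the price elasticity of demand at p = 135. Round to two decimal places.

-1.82

At p = 135, Q_d = 222.
dQ_d/dp = −3.
Point elasticity E = (dQ_d/dp)·(p/Q_d) = -3 × 135/222 ≈ -1.82.
|E| > 1, so demand is elastic at this price.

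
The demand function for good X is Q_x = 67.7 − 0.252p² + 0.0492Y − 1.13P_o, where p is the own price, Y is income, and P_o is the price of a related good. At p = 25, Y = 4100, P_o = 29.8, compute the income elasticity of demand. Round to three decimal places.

2.578

Substituting, Q_x = 67.7 − 0.252(25)² + 0.0492(4100) − 1.13(29.8) = 67.7 − 157.5 + 201.72 − 33.674 = 78.246.
∂Q_x/∂Y = +0.0492, so E_I = 0.0492·(4100/78.246) ≈ 2.578.
E_I > 1: normal good (luxury).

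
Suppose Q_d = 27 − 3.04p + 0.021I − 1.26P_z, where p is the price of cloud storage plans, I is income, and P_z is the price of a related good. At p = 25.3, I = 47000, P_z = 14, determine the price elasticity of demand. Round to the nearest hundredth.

-0.08

At the given point, Q_d = 27 − 3.04(25.3) + 0.021(47000) − 1.26(14) = 27 − 76.912 + 987 − 17.64 = 919.448.
∂Q_d/∂p = −3.04, so E_p = (−3.04)·(25.3/919.448) ≈ -0.08.
|E_p| < 1: demand is inelastic.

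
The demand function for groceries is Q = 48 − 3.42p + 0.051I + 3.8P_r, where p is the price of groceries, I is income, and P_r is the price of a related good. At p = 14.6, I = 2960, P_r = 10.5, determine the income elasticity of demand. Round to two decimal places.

0.80

First evaluate Q: 48 − 3.42(14.6) + 0.051(2960) + 3.8(10.5) = 48 − 49.932 + 150.96 + 39.9 = 188.928.
∂Q/∂I = +0.051, so E_I = 0.051·(2960/188.928) ≈ 0.80.
E_I ∈ (0,1): normal good (necessity).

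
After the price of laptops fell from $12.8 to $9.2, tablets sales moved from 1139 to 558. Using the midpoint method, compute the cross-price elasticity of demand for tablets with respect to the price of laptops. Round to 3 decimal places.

2.092

%ΔQ_x = (558 − 1139)/[(1139+558)/2] = -581/848.5 ≈ -0.6847.
%ΔP_y = (9.2 − 12.8)/[(12.8+9.2)/2] ≈ -0.3273.
E_xy = -0.6847/-0.3273 ≈ 2.092.
E_xy > 0, so tablets and laptops are substitutes.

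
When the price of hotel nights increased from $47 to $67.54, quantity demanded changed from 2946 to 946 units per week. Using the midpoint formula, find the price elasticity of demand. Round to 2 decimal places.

-2.87

%ΔQ = (946 − 2946)/[(2946 + 946)/2] = -2000/1946 ≈ -1.0277.
%Δp = (67.54 − 47)/[(47 + 67.54)/2] = 20.54/57.27 ≈ 0.3587.
Arc elasticity E = %ΔQ/%Δp ≈ -1.0277/0.3587 ≈ -2.87.
|E| > 1: demand is elastic over this range.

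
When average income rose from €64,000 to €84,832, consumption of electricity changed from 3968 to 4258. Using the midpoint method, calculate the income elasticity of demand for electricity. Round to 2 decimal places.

%ΔQ = (4258 − 3968)/[(3968+4258)/2] = 290/4113 ≈ 0.0705.
%ΔM = (84,832 − 64,000)/[(64,000+84,832)/2] = 20832/74416 ≈ 0.2799.
E_I = %ΔQ/%ΔM ≈ 0.25.
E_I ∈ (0,1): normal good (necessity).

0.25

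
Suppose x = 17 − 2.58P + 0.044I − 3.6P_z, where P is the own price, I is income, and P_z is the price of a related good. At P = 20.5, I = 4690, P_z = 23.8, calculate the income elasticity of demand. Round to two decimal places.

2.43

x = 17 − 2.58(20.5) + 0.044(4690) − 3.6(23.8) = 17 − 52.89 + 206.36 − 85.68 = 84.79.
∂x/∂I = +0.044, so E_I = 0.044·(4690/84.79) ≈ 2.43.
E_I > 1: normal good (luxury).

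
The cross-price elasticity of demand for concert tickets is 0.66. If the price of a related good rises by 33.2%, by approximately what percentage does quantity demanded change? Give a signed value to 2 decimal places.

%ΔQ ≈ E × %ΔP_y = (0.66) × (33.2%) ≈ 21.91%.

21.91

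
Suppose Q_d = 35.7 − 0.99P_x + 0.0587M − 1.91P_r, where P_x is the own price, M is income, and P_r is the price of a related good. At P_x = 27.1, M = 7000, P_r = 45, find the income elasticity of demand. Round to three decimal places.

1.231

First evaluate Q_d: 35.7 − 0.99(27.1) + 0.0587(7000) − 1.91(45) = 35.7 − 26.829 + 410.9 − 85.95 = 333.821.
∂Q_d/∂M = +0.0587, so E_I = 0.0587·(7000/333.821) ≈ 1.231.
E_I > 1: normal good (luxury).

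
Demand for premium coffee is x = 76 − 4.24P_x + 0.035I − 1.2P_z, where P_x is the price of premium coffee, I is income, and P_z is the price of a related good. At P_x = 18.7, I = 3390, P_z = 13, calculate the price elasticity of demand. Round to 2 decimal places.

x = 76 − 4.24(18.7) + 0.035(3390) − 1.2(13) = 76 − 79.288 + 118.65 − 15.6 = 99.762.
∂x/∂P_x = −4.24, so E_p = (−4.24)·(18.7/99.762) ≈ -0.79.
|E_p| < 1: demand is inelastic.

-0.79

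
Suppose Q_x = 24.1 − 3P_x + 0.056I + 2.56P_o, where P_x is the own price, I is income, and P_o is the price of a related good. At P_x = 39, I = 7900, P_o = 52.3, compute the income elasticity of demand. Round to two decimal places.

Substituting, Q_x = 24.1 − 3(39) + 0.056(7900) + 2.56(52.3) = 24.1 − 117 + 442.4 + 133.888 = 483.388.
∂Q_x/∂I = +0.056, so E_I = 0.056·(7900/483.388) ≈ 0.92.
E_I ∈ (0,1): normal good (necessity).

0.92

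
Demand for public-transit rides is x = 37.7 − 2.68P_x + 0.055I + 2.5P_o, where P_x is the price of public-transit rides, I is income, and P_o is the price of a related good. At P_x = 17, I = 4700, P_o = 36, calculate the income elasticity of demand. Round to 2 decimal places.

0.76

First evaluate x: 37.7 − 2.68(17) + 0.055(4700) + 2.5(36) = 37.7 − 45.56 + 258.5 + 90 = 340.64.
∂x/∂I = +0.055, so E_I = 0.055·(4700/340.64) ≈ 0.76.
E_I ∈ (0,1): normal good (necessity).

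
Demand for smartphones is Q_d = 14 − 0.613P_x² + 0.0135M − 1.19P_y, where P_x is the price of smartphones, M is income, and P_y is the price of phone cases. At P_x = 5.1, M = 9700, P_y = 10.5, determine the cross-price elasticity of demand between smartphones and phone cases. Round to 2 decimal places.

Q_d = 14 − 0.613(5.1)² + 0.0135(9700) − 1.19(10.5) = 14 − 15.9441 + 130.95 − 12.495 = 116.5109.
∂Q_d/∂P_y = −1.19, so E_xy = -1.19·(10.5/116.5109) ≈ -0.11.
E_xy < 0: the goods are complements.

-0.11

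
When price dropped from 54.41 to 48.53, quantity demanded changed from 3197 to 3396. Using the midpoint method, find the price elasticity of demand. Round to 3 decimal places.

%Δq = (3396 − 3197)/[(3197 + 3396)/2] = 199/3296.5 ≈ 0.0604.
%ΔP = (48.53 − 54.41)/[(54.41 + 48.53)/2] = -5.88/51.47 ≈ -0.1142.
Arc elasticity E = %Δq/%ΔP ≈ 0.0604/-0.1142 ≈ -0.528.
|E| < 1: demand is inelastic over this range.

-0.528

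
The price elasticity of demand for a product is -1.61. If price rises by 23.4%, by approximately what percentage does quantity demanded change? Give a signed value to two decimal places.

-37.67

%ΔQ ≈ E × %ΔP = (-1.61) × (23.4%) ≈ -37.67%.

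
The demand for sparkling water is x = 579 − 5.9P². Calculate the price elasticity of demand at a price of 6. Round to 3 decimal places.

-1.159

At P = 6, x = 366.6.
dx/dP = −2·5.9·P = −70.8.
Point elasticity E = (dx/dP)·(P/x) = -70.8 × 6/366.6 ≈ -1.159.
|E| > 1, so demand is elastic at this price.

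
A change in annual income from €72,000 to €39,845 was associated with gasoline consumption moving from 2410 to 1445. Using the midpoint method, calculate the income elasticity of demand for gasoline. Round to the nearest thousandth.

%ΔQ = (1445 − 2410)/[(2410+1445)/2] = -965/1927.5 ≈ -0.5006.
%ΔY = (39,845 − 72,000)/[(72,000+39,845)/2] = -32155/55922.5 ≈ -0.5750.
E_I = %ΔQ/%ΔY ≈ 0.871.
E_I ∈ (0,1): normal good (necessity).

0.871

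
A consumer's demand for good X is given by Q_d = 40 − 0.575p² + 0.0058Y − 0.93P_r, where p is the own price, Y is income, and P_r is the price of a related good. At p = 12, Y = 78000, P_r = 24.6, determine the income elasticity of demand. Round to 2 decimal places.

1.17

Q_d = 40 − 0.575(12)² + 0.0058(78000) − 0.93(24.6) = 40 − 82.8 + 452.4 − 22.878 = 386.722.
∂Q_d/∂Y = +0.0058, so E_I = 0.0058·(78000/386.722) ≈ 1.17.
E_I > 1: normal good (luxury).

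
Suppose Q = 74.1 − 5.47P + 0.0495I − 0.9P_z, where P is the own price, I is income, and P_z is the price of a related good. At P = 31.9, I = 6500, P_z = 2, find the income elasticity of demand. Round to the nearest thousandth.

Q = 74.1 − 5.47(31.9) + 0.0495(6500) − 0.9(2) = 74.1 − 174.493 + 321.75 − 1.8 = 219.557.
∂Q/∂I = +0.0495, so E_I = 0.0495·(6500/219.557) ≈ 1.465.
E_I > 1: normal good (luxury).

1.465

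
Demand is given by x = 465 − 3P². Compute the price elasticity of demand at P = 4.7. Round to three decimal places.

At P = 4.7, x = 398.73.
dx/dP = −2·3·P = −28.2.
Point elasticity E = (dx/dP)·(P/x) = -28.2 × 4.7/398.73 ≈ -0.332.
|E| < 1, so demand is inelastic at this price.

-0.332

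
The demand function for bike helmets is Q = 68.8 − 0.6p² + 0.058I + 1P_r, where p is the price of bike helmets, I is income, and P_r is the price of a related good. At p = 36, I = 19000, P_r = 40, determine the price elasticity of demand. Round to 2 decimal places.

-3.59

At the given point, Q = 68.8 − 0.6(36)² + 0.058(19000) + 1(40) = 68.8 − 777.6 + 1102 + 40 = 433.2.
∂Q/∂p = −2·0.6·p = -43.2, so E_p = -43.2·(36/433.2) ≈ -3.59.
|E_p| > 1: demand is elastic.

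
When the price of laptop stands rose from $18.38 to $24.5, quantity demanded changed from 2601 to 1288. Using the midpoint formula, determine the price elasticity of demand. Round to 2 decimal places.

-2.37

%ΔQ = (1288 − 2601)/[(2601 + 1288)/2] = -1313/1944.5 ≈ -0.6752.
%ΔP = (24.5 − 18.38)/[(18.38 + 24.5)/2] = 6.12/21.44 ≈ 0.2854.
Arc elasticity E = %ΔQ/%ΔP ≈ -0.6752/0.2854 ≈ -2.37.
|E| > 1: demand is elastic over this range.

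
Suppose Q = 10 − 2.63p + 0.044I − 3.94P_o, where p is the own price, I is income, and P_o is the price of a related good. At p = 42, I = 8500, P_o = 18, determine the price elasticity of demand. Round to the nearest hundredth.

-0.55

Substituting, Q = 10 − 2.63(42) + 0.044(8500) − 3.94(18) = 10 − 110.46 + 374 − 70.92 = 202.62.
∂Q/∂p = −2.63, so E_p = (−2.63)·(42/202.62) ≈ -0.55.
|E_p| < 1: demand is inelastic.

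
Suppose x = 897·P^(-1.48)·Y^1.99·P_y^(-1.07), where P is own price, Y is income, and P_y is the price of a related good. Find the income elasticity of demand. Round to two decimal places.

1.99

For a Cobb–Douglas (constant-elasticity) form x = A·Y^α·…, the elasticity with respect to Y equals the exponent α at every point.
Here the exponent on Y is 1.99, so the income elasticity of demand is 1.99.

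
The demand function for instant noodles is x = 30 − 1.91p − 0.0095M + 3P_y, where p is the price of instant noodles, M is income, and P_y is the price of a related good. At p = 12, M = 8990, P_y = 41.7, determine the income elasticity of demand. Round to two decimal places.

Evaluating quantity at (p, M, P_y) gives x = 30 − 1.91(12) − 0.0095(8990) + 3(41.7) = 30 − 22.92 − 85.405 + 125.1 = 46.775.
∂x/∂M = −0.0095, so E_I = -0.0095·(8990/46.775) ≈ -1.83.
E_I < 0: inferior good.

-1.83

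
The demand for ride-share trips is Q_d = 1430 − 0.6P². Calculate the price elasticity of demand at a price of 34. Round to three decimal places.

At P = 34, Q_d = 736.4.
dQ_d/dP = −2·0.6·P = −40.8.
Point elasticity E = (dQ_d/dP)·(P/Q_d) = -40.8 × 34/736.4 ≈ -1.884.
|E| > 1, so demand is elastic at this price.

-1.884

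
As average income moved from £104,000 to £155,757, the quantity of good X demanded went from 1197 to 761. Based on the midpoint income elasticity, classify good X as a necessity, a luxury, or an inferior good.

%ΔQ = (761 − 1197)/[(1197+761)/2] = -436/979 ≈ -0.4454.
%ΔI = (155,757 − 104,000)/[(104,000+155,757)/2] = 51757/129878.5 ≈ 0.3985.
E_I = %ΔQ/%ΔI ≈ -1.118.
E_I < 0: inferior good.

inferior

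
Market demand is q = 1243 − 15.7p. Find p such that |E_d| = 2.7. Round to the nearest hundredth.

Set −bp/(a − bp) = −2.7 ⇒ bp = 2.7(a − bp) ⇒ bp(1+2.7) = 2.7·a.
p = 2.7·1243/(15.7·3.7) ≈ 57.77.

57.77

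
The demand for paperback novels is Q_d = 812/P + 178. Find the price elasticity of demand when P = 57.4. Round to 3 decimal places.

At P = 57.4, Q_d = 192.1463.
dQ_d/dP = −812/P² = −0.2465.
Point elasticity E = (dQ_d/dP)·(P/Q_d) = -0.2465 × 57.4/192.1463 ≈ -0.074.
|E| < 1, so demand is inelastic at this price.

-0.074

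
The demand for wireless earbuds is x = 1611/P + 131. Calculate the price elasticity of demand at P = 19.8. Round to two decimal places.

At P = 19.8, x = 212.3636.
dx/dP = −1611/P² = −4.1093.
Point elasticity E = (dx/dP)·(P/x) = -4.1093 × 19.8/212.3636 ≈ -0.38.
|E| < 1, so demand is inelastic at this price.

-0.38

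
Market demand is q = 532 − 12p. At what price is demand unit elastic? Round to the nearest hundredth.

22.17

For linear demand q = a − bp, E = −bp/(a − bp). |E| = 1 ⇒ bp = a − bp ⇒ p = a/(2b).
p = 532/(2·12) ≈ 22.17.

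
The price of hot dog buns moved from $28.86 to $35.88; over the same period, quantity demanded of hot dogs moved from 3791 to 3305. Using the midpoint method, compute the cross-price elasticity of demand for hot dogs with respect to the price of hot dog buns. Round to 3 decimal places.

-0.632

%ΔQ_x = (3305 − 3791)/[(3791+3305)/2] = -486/3548 ≈ -0.1370.
%ΔP_y = (35.88 − 28.86)/[(28.86+35.88)/2] ≈ 0.2169.
E_xy = -0.1370/0.2169 ≈ -0.632.
E_xy < 0, so hot dogs and hot dog buns are complements.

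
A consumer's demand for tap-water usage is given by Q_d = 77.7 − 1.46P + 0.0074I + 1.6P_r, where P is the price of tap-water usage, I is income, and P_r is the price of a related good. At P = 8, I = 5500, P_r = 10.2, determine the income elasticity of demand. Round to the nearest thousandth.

0.331

First evaluate Q_d: 77.7 − 1.46(8) + 0.0074(5500) + 1.6(10.2) = 77.7 − 11.68 + 40.7 + 16.32 = 123.04.
∂Q_d/∂I = +0.0074, so E_I = 0.0074·(5500/123.04) ≈ 0.331.
E_I ∈ (0,1): normal good (necessity).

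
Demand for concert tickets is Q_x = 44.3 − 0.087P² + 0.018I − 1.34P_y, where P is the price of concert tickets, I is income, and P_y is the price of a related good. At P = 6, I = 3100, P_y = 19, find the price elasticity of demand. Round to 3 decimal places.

-0.088

At the given point, Q_x = 44.3 − 0.087(6)² + 0.018(3100) − 1.34(19) = 44.3 − 3.132 + 55.8 − 25.46 = 71.508.
∂Q_x/∂P = −2·0.087·P = -1.044, so E_p = -1.044·(6/71.508) ≈ -0.088.
|E_p| < 1: demand is inelastic.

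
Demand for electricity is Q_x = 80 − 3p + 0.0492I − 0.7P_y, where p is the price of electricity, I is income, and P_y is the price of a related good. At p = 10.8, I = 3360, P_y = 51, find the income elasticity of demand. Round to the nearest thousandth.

0.933

Substituting, Q_x = 80 − 3(10.8) + 0.0492(3360) − 0.7(51) = 80 − 32.4 + 165.312 − 35.7 = 177.212.
∂Q_x/∂I = +0.0492, so E_I = 0.0492·(3360/177.212) ≈ 0.933.
E_I ∈ (0,1): normal good (necessity).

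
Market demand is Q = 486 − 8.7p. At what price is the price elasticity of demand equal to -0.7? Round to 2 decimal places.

Set −bp/(a − bp) = −0.7 ⇒ bp = 0.7(a − bp) ⇒ bp(1+0.7) = 0.7·a.
p = 0.7·486/(8.7·1.7) ≈ 23.00.

23.00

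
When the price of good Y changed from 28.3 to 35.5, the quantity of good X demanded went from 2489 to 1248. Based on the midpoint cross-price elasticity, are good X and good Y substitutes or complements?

%ΔQ_x = (1248 − 2489)/[(2489+1248)/2] = -1241/1868.5 ≈ -0.6642.
%ΔP_y = (35.5 − 28.3)/[(28.3+35.5)/2] ≈ 0.2257.
E_xy = -0.6642/0.2257 ≈ -2.943.
E_xy < 0, so the goods are complements.

complements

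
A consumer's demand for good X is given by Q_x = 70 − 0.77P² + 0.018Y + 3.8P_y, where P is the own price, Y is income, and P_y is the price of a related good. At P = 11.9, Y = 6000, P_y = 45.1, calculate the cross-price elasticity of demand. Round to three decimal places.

0.713

First evaluate Q_x: 70 − 0.77(11.9)² + 0.018(6000) + 3.8(45.1) = 70 − 109.0397 + 108 + 171.38 = 240.3403.
∂Q_x/∂P_y = +3.8, so E_xy = 3.8·(45.1/240.3403) ≈ 0.713.
E_xy > 0: the goods are substitutes.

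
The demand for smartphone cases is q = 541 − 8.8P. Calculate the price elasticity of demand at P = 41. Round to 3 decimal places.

At P = 41, q = 180.2.
dq/dP = −8.8.
Point elasticity E = (dq/dP)·(P/q) = -8.8 × 41/180.2 ≈ -2.002.
|E| > 1, so demand is elastic at this price.

-2.002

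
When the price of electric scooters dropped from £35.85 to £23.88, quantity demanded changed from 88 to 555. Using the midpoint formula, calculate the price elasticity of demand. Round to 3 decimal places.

%Δq = (555 − 88)/[(88 + 555)/2] = 467/321.5 ≈ 1.4526.
%ΔP = (23.88 − 35.85)/[(35.85 + 23.88)/2] = -11.97/29.865 ≈ -0.4008.
Arc elasticity E = %Δq/%ΔP ≈ 1.4526/-0.4008 ≈ -3.624.
|E| > 1: demand is elastic over this range.

-3.624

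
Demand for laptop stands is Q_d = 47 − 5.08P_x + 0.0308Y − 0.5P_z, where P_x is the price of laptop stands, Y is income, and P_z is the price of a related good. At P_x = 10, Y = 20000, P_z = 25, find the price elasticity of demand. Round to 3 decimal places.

Evaluating quantity at (P_x, Y, P_z) gives Q_d = 47 − 5.08(10) + 0.0308(20000) − 0.5(25) = 47 − 50.8 + 616 − 12.5 = 599.7.
∂Q_d/∂P_x = −5.08, so E_p = (−5.08)·(10/599.7) ≈ -0.085.
|E_p| < 1: demand is inelastic.

-0.085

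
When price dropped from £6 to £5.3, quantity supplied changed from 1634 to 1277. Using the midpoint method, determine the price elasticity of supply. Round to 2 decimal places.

%ΔQ = (1277 − 1634)/[(1634 + 1277)/2] = -357/1455.5 ≈ -0.2453.
%ΔP = (5.3 − 6)/[(6 + 5.3)/2] = -0.7/5.65 ≈ -0.1239.
Arc elasticity E = %ΔQ/%ΔP ≈ -0.2453/-0.1239 ≈ 1.98.
|E| > 1: supply is elastic over this range.

1.98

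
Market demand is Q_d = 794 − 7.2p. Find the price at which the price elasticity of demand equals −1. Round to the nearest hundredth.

For linear demand Q_d = a − bp, E = −bp/(a − bp). |E| = 1 ⇒ bp = a − bp ⇒ p = a/(2b).
p = 794/(2·7.2) ≈ 55.14.

55.14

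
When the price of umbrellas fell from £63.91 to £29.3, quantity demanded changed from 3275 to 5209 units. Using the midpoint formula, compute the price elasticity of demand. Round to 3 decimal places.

%ΔQ = (5209 − 3275)/[(3275 + 5209)/2] = 1934/4242 ≈ 0.4559.
%Δp = (29.3 − 63.91)/[(63.91 + 29.3)/2] = -34.61/46.605 ≈ -0.7426.
Arc elasticity E = %ΔQ/%Δp ≈ 0.4559/-0.7426 ≈ -0.614.
|E| < 1: demand is inelastic over this range.

-0.614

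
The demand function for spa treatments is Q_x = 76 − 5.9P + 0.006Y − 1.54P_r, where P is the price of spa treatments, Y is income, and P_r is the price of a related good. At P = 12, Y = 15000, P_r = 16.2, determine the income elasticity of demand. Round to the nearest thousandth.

Evaluating quantity at (P, Y, P_r) gives Q_x = 76 − 5.9(12) + 0.006(15000) − 1.54(16.2) = 76 − 70.8 + 90 − 24.948 = 70.252.
∂Q_x/∂Y = +0.006, so E_I = 0.006·(15000/70.252) ≈ 1.281.
E_I > 1: normal good (luxury).

1.281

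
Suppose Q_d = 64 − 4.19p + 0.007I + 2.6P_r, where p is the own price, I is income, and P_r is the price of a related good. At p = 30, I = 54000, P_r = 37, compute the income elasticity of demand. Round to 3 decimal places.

0.916

Q_d = 64 − 4.19(30) + 0.007(54000) + 2.6(37) = 64 − 125.7 + 378 + 96.2 = 412.5.
∂Q_d/∂I = +0.007, so E_I = 0.007·(54000/412.5) ≈ 0.916.
E_I ∈ (0,1): normal good (necessity).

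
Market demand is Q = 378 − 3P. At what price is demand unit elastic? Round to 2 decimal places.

63.00

For linear demand Q = a − bP, E = −bP/(a − bP). |E| = 1 ⇒ bP = a − bP ⇒ P = a/(2b).
P = 378/(2·3) = 63.00.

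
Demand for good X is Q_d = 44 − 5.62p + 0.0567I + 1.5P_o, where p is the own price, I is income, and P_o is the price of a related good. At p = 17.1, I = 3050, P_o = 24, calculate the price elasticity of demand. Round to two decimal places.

-0.61

Substituting, Q_d = 44 − 5.62(17.1) + 0.0567(3050) + 1.5(24) = 44 − 96.102 + 172.935 + 36 = 156.833.
∂Q_d/∂p = −5.62, so E_p = (−5.62)·(17.1/156.833) ≈ -0.61.
|E_p| < 1: demand is inelastic.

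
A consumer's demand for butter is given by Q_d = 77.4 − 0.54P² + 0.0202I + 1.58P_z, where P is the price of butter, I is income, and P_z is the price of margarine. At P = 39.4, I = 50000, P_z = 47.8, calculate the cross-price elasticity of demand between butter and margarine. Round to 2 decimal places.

At the given point, Q_d = 77.4 − 0.54(39.4)² + 0.0202(50000) + 1.58(47.8) = 77.4 − 838.2744 + 1010 + 75.524 = 324.6496.
∂Q_d/∂P_z = +1.58, so E_xy = 1.58·(47.8/324.6496) ≈ 0.23.
E_xy > 0: the goods are substitutes.

0.23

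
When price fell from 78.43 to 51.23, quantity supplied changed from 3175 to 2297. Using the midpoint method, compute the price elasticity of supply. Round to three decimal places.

%Δq = (2297 − 3175)/[(3175 + 2297)/2] = -878/2736 ≈ -0.3209.
%ΔP = (51.23 − 78.43)/[(78.43 + 51.23)/2] = -27.2/64.83 ≈ -0.4196.
Arc elasticity E = %Δq/%ΔP ≈ -0.3209/-0.4196 ≈ 0.765.
|E| < 1: supply is inelastic over this range.

0.765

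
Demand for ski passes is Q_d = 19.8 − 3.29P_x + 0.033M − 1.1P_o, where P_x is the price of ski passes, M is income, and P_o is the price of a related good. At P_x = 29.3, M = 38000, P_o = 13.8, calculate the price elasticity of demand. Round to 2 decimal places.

Substituting, Q_d = 19.8 − 3.29(29.3) + 0.033(38000) − 1.1(13.8) = 19.8 − 96.397 + 1254 − 15.18 = 1162.223.
∂Q_d/∂P_x = −3.29, so E_p = (−3.29)·(29.3/1162.223) ≈ -0.08.
|E_p| < 1: demand is inelastic.

-0.08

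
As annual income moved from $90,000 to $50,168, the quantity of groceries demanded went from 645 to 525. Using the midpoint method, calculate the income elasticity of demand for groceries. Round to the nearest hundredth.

0.36

%ΔQ = (525 − 645)/[(645+525)/2] = -120/585 ≈ -0.2051.
%ΔI = (50,168 − 90,000)/[(90,000+50,168)/2] = -39832/70084 ≈ -0.5683.
E_I = %ΔQ/%ΔI ≈ 0.36.
E_I ∈ (0,1): normal good (necessity).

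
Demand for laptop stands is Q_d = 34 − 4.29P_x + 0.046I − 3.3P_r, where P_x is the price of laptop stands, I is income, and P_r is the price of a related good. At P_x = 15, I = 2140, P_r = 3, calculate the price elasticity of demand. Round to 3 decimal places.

-1.106

Substituting, Q_d = 34 − 4.29(15) + 0.046(2140) − 3.3(3) = 34 − 64.35 + 98.44 − 9.9 = 58.19.
∂Q_d/∂P_x = −4.29, so E_p = (−4.29)·(15/58.19) ≈ -1.106.
|E_p| > 1: demand is elastic.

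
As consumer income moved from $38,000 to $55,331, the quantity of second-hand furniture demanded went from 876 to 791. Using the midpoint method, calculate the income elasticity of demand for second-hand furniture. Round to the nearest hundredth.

-0.27

%ΔQ = (791 − 876)/[(876+791)/2] = -85/833.5 ≈ -0.1020.
%ΔM = (55,331 − 38,000)/[(38,000+55,331)/2] = 17331/46665.5 ≈ 0.3714.
E_I = %ΔQ/%ΔM ≈ -0.27.
E_I < 0: inferior good.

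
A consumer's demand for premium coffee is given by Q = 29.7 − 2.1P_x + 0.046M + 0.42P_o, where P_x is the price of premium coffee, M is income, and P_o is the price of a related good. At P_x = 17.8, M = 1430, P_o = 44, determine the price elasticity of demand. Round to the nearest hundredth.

-0.49

Q = 29.7 − 2.1(17.8) + 0.046(1430) + 0.42(44) = 29.7 − 37.38 + 65.78 + 18.48 = 76.58.
∂Q/∂P_x = −2.1, so E_p = (−2.1)·(17.8/76.58) ≈ -0.49.
|E_p| < 1: demand is inelastic.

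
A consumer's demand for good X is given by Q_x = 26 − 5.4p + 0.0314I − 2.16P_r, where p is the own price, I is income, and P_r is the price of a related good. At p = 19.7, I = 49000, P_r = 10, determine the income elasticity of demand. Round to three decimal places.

Evaluating quantity at (p, I, P_r) gives Q_x = 26 − 5.4(19.7) + 0.0314(49000) − 2.16(10) = 26 − 106.38 + 1538.6 − 21.6 = 1436.62.
∂Q_x/∂I = +0.0314, so E_I = 0.0314·(49000/1436.62) ≈ 1.071.
E_I > 1: normal good (luxury).

1.071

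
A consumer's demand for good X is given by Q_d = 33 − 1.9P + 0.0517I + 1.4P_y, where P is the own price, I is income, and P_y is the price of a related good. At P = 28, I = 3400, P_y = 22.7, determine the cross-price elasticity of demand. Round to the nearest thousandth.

0.170

Q_d = 33 − 1.9(28) + 0.0517(3400) + 1.4(22.7) = 33 − 53.2 + 175.78 + 31.78 = 187.36.
∂Q_d/∂P_y = +1.4, so E_xy = 1.4·(22.7/187.36) ≈ 0.170.
E_xy > 0: the goods are substitutes.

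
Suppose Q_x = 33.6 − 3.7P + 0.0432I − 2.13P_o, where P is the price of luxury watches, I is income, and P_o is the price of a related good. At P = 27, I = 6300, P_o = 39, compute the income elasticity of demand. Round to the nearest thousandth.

At the given point, Q_x = 33.6 − 3.7(27) + 0.0432(6300) − 2.13(39) = 33.6 − 99.9 + 272.16 − 83.07 = 122.79.
∂Q_x/∂I = +0.0432, so E_I = 0.0432·(6300/122.79) ≈ 2.216.
E_I > 1: normal good (luxury).

2.216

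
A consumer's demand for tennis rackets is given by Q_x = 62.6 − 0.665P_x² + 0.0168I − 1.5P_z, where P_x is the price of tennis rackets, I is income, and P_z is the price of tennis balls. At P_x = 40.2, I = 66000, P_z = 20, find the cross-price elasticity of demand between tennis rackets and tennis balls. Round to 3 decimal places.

Evaluating quantity at (P_x, I, P_z) gives Q_x = 62.6 − 0.665(40.2)² + 0.0168(66000) − 1.5(20) = 62.6 − 1074.6666 + 1108.8 − 30 = 66.7334.
∂Q_x/∂P_z = −1.5, so E_xy = -1.5·(20/66.7334) ≈ -0.450.
E_xy < 0: the goods are complements.

-0.450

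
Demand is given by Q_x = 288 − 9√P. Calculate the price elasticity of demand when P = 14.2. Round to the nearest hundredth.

-0.07

At P = 14.2, Q_x = 254.0854.
dQ_x/dP = −9/(2√P) = −9/(2·3.7683).
Point elasticity E = (dQ_x/dP)·(P/Q_x) = -1.1942 × 14.2/254.0854 ≈ -0.07.
|E| < 1, so demand is inelastic at this price.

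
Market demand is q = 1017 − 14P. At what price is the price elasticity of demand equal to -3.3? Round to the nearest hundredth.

Set −bP/(a − bP) = −3.3 ⇒ bP = 3.3(a − bP) ⇒ bP(1+3.3) = 3.3·a.
P = 3.3·1017/(14·4.3) ≈ 55.75.

55.75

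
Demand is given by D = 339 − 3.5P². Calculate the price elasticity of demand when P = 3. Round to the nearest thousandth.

-0.205

At P = 3, D = 307.5.
dD/dP = −2·3.5·P = −21.
Point elasticity E = (dD/dP)·(P/D) = -21 × 3/307.5 ≈ -0.205.
|E| < 1, so demand is inelastic at this price.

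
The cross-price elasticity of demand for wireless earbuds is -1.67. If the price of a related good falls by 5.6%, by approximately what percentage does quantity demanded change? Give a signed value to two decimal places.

9.35

%ΔQ ≈ E × %ΔP_y = (-1.67) × (-5.6%) ≈ 9.35%.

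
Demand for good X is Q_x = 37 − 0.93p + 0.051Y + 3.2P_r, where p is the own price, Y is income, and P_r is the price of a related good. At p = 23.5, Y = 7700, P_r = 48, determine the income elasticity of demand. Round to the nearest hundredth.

0.70

At the given point, Q_x = 37 − 0.93(23.5) + 0.051(7700) + 3.2(48) = 37 − 21.855 + 392.7 + 153.6 = 561.445.
∂Q_x/∂Y = +0.051, so E_I = 0.051·(7700/561.445) ≈ 0.70.
E_I ∈ (0,1): normal good (necessity).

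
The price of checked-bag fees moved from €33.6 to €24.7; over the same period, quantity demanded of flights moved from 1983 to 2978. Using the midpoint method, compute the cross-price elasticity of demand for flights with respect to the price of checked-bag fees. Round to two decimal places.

%ΔQ_x = (2978 − 1983)/[(1983+2978)/2] = 995/2480.5 ≈ 0.4011.
%ΔP_y = (24.7 − 33.6)/[(33.6+24.7)/2] ≈ -0.3053.
E_xy = 0.4011/-0.3053 ≈ -1.31.
E_xy < 0, so flights and checked-bag fees are complements.

-1.31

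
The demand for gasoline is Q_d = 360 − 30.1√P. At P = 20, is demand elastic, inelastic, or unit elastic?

inelastic

At P = 20, Q_d = 225.3887.
dQ_d/dP = −30.1/(2√P) = −30.1/(2·4.4721).
Point elasticity E = (dQ_d/dP)·(P/Q_d) = -3.3653 × 20/225.3887 ≈ -0.299.
|E| ≈ 0.299 < 1, so demand is inelastic.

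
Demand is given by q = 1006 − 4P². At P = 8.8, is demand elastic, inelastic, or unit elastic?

inelastic

At P = 8.8, q = 696.24.
dq/dP = −2·4·P = −70.4.
Point elasticity E = (dq/dP)·(P/q) = -70.4 × 8.8/696.24 ≈ -0.890.
|E| ≈ 0.890 < 1, so demand is inelastic.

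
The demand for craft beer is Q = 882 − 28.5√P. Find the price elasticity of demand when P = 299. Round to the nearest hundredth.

At P = 299, Q = 389.1889.
dQ/dP = −28.5/(2√P) = −28.5/(2·17.2916).
Point elasticity E = (dQ/dP)·(P/Q) = -0.8241 × 299/389.1889 ≈ -0.63.
|E| < 1, so demand is inelastic at this price.

-0.63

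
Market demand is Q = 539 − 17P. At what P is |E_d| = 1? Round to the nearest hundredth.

For linear demand Q = a − bP, E = −bP/(a − bP). |E| = 1 ⇒ bP = a − bP ⇒ P = a/(2b).
P = 539/(2·17) ≈ 15.85.

15.85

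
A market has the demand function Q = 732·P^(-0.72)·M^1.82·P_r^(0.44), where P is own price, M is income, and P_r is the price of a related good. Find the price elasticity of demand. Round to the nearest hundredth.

For a Cobb–Douglas (constant-elasticity) form Q = A·P^α·…, the elasticity with respect to P equals the exponent α at every point.
Here the exponent on P is -0.72, so the price elasticity of demand is -0.72.

-0.72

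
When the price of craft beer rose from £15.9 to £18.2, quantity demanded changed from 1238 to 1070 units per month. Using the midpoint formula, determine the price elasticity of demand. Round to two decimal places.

%Δq = (1070 − 1238)/[(1238 + 1070)/2] = -168/1154 ≈ -0.1456.
%Δp = (18.2 − 15.9)/[(15.9 + 18.2)/2] = 2.3/17.05 ≈ 0.1349.
Arc elasticity E = %Δq/%Δp ≈ -0.1456/0.1349 ≈ -1.08.
|E| > 1: demand is elastic over this range.

-1.08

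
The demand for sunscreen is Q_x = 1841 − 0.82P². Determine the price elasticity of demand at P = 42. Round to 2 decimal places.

-7.33

At P = 42, Q_x = 394.52.
dQ_x/dP = −2·0.82·P = −68.88.
Point elasticity E = (dQ_x/dP)·(P/Q_x) = -68.88 × 42/394.52 ≈ -7.33.
|E| > 1, so demand is elastic at this price.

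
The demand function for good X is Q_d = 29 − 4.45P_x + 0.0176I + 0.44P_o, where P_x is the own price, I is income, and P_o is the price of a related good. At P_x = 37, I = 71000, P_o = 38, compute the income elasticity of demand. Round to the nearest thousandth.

At the given point, Q_d = 29 − 4.45(37) + 0.0176(71000) + 0.44(38) = 29 − 164.65 + 1249.6 + 16.72 = 1130.67.
∂Q_d/∂I = +0.0176, so E_I = 0.0176·(71000/1130.67) ≈ 1.105.
E_I > 1: normal good (luxury).

1.105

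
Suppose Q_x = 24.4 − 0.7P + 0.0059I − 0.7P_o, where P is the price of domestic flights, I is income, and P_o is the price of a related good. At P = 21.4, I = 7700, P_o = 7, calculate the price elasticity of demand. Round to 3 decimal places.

-0.300

At the given point, Q_x = 24.4 − 0.7(21.4) + 0.0059(7700) − 0.7(7) = 24.4 − 14.98 + 45.43 − 4.9 = 49.95.
∂Q_x/∂P = −0.7, so E_p = (−0.7)·(21.4/49.95) ≈ -0.300.
|E_p| < 1: demand is inelastic.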